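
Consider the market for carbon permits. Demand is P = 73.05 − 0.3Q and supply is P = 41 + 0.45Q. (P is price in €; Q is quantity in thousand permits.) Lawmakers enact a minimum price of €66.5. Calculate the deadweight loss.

Competitive equilibrium: 73.05 − 0.3Q = 41 + 0.45Q → Q* = 42.7333, P* = 60.23.
At the floor P = 66.5, quantity demanded = (73.05 − 66.5)/0.3 = 21.8333.
Sellers' marginal cost at Q' = 21.8333: 41 + 0.45·21.8333 = 50.825.
ΔQ = 42.7333 − 21.8333 = 20.9; wedge = 66.5 − 50.825 = 15.675.
The triangle = ½ × 20.9 × 15.675 = €163.80 thousand.

€163.80 thousand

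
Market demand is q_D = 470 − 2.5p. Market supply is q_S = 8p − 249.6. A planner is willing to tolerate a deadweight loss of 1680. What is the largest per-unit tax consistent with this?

42

In inverse form: demand p = 188 − 0.4q, supply p = 31.2 + 0.125q.
Competitive equilibrium: 188 − 0.4q = 31.2 + 0.125q → q* = 298.6667, p* = 68.5333.
A tax t gives Δq = t/0.525 and wedge t, so DWL = t²/1.05.
t²/1.05 = 1680 → t² = 1764 → t = 42.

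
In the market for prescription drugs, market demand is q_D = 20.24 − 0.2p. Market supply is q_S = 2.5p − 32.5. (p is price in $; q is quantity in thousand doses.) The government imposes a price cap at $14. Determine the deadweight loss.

$516.675 thousand

In inverse form: demand p = 101.2 − 5q, supply p = 13 + 0.4q.
Competitive equilibrium: 101.2 − 5q = 13 + 0.4q → q* = 16.33333, p* = 19.53333.
At the ceiling p = 14, quantity supplied = (14 − 13)/0.4 = 2.5.
Willingness to pay at q' = 2.5: 101.2 − 5·2.5 = 88.7.
Δq = 16.33333 − 2.5 = 13.83333; wedge = 88.7 − 14 = 74.7.
Welfare loss = ½ × 13.83333 × 74.7 = $516.675 thousand.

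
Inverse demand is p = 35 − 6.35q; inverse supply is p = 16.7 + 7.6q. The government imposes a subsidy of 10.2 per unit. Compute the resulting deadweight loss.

3.73

Competitive equilibrium: 35 − 6.35q = 16.7 + 7.6q → q* = 1.3118, p* = 26.6699.
The subsidy lowers effective supply by 10.2: p = 6.5 + 7.6q.
New quantity: 35 − 6.35q = 6.5 + 7.6q → q' = 2.043.
Overproduction Δq = 2.043 − 1.3118 = 0.7312; wedge = subsidy = 10.2.
Deadweight loss = ½ × 0.7312 × 10.2 = 3.73.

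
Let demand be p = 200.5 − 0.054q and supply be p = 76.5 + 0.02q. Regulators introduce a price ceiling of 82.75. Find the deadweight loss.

68755.17

Competitive equilibrium: 200.5 − 0.054q = 76.5 + 0.02q → q* = 1675.6757, p* = 110.0135.
At the ceiling p = 82.75, quantity supplied = (82.75 − 76.5)/0.02 = 312.5.
Willingness to pay at q' = 312.5: 200.5 − 0.054·312.5 = 183.625.
Δq = 1675.6757 − 312.5 = 1363.1757; wedge = 183.625 − 82.75 = 100.875.
Deadweight loss = ½ × 1363.1757 × 100.875 = 68755.17.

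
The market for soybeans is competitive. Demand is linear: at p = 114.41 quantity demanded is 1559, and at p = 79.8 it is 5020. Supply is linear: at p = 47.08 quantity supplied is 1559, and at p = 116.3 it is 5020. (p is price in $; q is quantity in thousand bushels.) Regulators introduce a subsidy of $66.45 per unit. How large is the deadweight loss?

Demand slope = (79.8 − 114.41)/(5020 − 1559) = −0.01, so p = 130 − 0.01q.
Supply slope = (116.3 − 47.08)/(5020 − 1559) = 0.02, so p = 15.9 + 0.02q.
Competitive equilibrium: 130 − 0.01q = 15.9 + 0.02q → q* = 3803.3333, p* = 91.9667.
The subsidy lowers effective supply by 66.45: p = 0.02q − 50.55.
New quantity: 130 − 0.01q = 0.02q − 50.55 → q' = 6018.3333.
Overproduction Δq = 6018.3333 − 3803.3333 = 2215; wedge = subsidy = 66.45.
Deadweight loss = ½ × 2215 × 66.45 = $73593.375 thousand.

$73593.375 thousand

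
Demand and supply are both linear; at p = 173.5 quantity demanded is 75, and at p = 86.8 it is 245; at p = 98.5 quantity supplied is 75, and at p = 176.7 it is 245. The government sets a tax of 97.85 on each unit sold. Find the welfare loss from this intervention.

Demand slope = (86.8 − 173.5)/(245 − 75) = −0.51, so p = 211.75 − 0.51q.
Supply slope = (176.7 − 98.5)/(245 − 75) = 0.46, so p = 64 + 0.46q.
Competitive equilibrium: 211.75 − 0.51q = 64 + 0.46q → q* = 152.3196, p* = 134.067.
With the tax, the buyer price exceeds the seller price by 97.85: (211.75 − 0.51q) − (64 + 0.46q) = 97.85 → q' = 51.4433.
Δq = 152.3196 − 51.4433 = 100.8763; the wedge equals the tax, 97.85.
The triangle = ½ × 100.8763 × 97.85 = 4935.37.

4935.37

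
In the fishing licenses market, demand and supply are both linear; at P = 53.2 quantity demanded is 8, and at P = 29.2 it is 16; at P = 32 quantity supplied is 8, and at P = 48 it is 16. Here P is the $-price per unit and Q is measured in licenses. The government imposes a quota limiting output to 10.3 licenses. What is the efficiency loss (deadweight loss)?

$9.409

Demand slope = (29.2 − 53.2)/(16 − 8) = −3, so P = 77.2 − 3Q.
Supply slope = (48 − 32)/(16 − 8) = 2, so P = 16 + 2Q.
Competitive equilibrium: 77.2 − 3Q = 16 + 2Q → Q* = 12.24, P* = 40.48.
At Q = 10.3: demand price = 77.2 − 3·10.3 = 46.3; supply price = 16 + 2·10.3 = 36.6.
ΔQ = 12.24 − 10.3 = 1.94; wedge = 46.3 − 36.6 = 9.7.
Welfare loss = ½ × 1.94 × 9.7 = $9.409.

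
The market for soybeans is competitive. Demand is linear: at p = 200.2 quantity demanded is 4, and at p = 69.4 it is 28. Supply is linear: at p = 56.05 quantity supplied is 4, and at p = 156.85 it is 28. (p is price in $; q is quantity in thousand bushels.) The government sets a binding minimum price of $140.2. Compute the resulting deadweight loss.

$74.47 thousand

Demand slope = (69.4 − 200.2)/(28 − 4) = −5.45, so p = 222 − 5.45q.
Supply slope = (156.85 − 56.05)/(28 − 4) = 4.2, so p = 39.25 + 4.2q.
Competitive equilibrium: 222 − 5.45q = 39.25 + 4.2q → q* = 18.9378, p* = 118.7889.
At the floor p = 140.2, quantity demanded = (222 − 140.2)/5.45 = 15.0092.
Sellers' marginal cost at q' = 15.0092: 39.25 + 4.2·15.0092 = 102.2886.
Δq = 18.9378 − 15.0092 = 3.9286; wedge = 140.2 − 102.2886 = 37.9114.
The triangle = ½ × 3.9286 × 37.9114 = $74.47 thousand.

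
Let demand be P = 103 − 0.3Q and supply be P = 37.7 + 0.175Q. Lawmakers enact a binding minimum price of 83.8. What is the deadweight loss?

Competitive equilibrium: 103 − 0.3Q = 37.7 + 0.175Q → Q* = 137.4737, P* = 61.7579.
At the floor P = 83.8, quantity demanded = (103 − 83.8)/0.3 = 64.
Sellers' marginal cost at Q' = 64: 37.7 + 0.175·64 = 48.9.
ΔQ = 137.4737 − 64 = 73.4737; wedge = 83.8 − 48.9 = 34.9.
DWL = ½ × 73.4737 × 34.9 = 1282.12.

1282.12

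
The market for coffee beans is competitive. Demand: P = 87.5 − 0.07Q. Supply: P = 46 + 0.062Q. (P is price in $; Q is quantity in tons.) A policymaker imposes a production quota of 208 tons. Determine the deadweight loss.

Competitive equilibrium: 87.5 − 0.07Q = 46 + 0.062Q → Q* = 314.3939, P* = 65.4924.
At Q = 208: demand price = 87.5 − 0.07·208 = 72.94; supply price = 46 + 0.062·208 = 58.896.
ΔQ = 314.3939 − 208 = 106.3939; wedge = 72.94 − 58.896 = 14.044.
The triangle = ½ × 106.3939 × 14.044 = $747.10.

$747.10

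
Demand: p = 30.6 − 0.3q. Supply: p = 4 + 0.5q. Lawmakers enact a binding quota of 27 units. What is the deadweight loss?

Competitive equilibrium: 30.6 − 0.3q = 4 + 0.5q → q* = 33.25, p* = 20.625.
At q = 27: demand price = 30.6 − 0.3·27 = 22.5; supply price = 4 + 0.5·27 = 17.5.
Δq = 33.25 − 27 = 6.25; wedge = 22.5 − 17.5 = 5.
The triangle = ½ × 6.25 × 5 = 15.625.

15.625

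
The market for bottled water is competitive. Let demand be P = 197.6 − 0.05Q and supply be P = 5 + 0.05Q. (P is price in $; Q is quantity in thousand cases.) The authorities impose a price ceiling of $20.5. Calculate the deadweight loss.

$130572.80 thousand

Competitive equilibrium: 197.6 − 0.05Q = 5 + 0.05Q → Q* = 1926, P* = 101.3.
At the ceiling P = 20.5, quantity supplied = (20.5 − 5)/0.05 = 310.
Willingness to pay at Q' = 310: 197.6 − 0.05·310 = 182.1.
ΔQ = 1926 − 310 = 1616; wedge = 182.1 − 20.5 = 161.6.
DWL = ½ × 1616 × 161.6 = $130572.80 thousand.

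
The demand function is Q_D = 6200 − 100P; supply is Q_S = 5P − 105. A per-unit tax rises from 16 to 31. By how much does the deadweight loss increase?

1678.57

In inverse form: demand P = 62 − 0.01Q, supply P = 21 + 0.2Q.
Competitive equilibrium: 62 − 0.01Q = 21 + 0.2Q → Q* = 195.2381, P* = 60.0476.
For a per-unit tax t: ΔQ = t/0.21, so DWL = ½·t·(t/0.21) = t²/0.42.
At t = 16: DWL = 609.524. At t = 31: DWL = 2288.095.
Increase = 2288.095 − 609.524 = 1678.57.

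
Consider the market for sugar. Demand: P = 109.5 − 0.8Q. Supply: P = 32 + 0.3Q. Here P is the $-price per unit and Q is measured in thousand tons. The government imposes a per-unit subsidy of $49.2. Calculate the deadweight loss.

Competitive equilibrium: 109.5 − 0.8Q = 32 + 0.3Q → Q* = 70.4545, P* = 53.1364.
The subsidy lowers effective supply by 49.2: P = 0.3Q − 17.2.
New quantity: 109.5 − 0.8Q = 0.3Q − 17.2 → Q' = 115.1818.
Overproduction ΔQ = 115.1818 − 70.4545 = 44.7273; wedge = subsidy = 49.2.
The triangle = ½ × 44.7273 × 49.2 = $1100.29 thousand.

$1100.29 thousand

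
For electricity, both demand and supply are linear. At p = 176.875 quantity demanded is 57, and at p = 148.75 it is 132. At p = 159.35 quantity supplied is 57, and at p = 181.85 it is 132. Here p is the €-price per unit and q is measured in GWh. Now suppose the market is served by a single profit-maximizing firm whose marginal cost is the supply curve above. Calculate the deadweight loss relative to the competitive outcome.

€296.30

Demand slope = (148.75 − 176.875)/(132 − 57) = −0.375, so p = 198.25 − 0.375q.
Supply slope = (181.85 − 159.35)/(132 − 57) = 0.3, so p = 142.25 + 0.3q.
Competitive equilibrium: 198.25 − 0.375q = 142.25 + 0.3q → q* = 82.963, p* = 167.1389.
Marginal revenue: MR = 198.25 − 0.75q. Set MR = MC: 198.25 − 0.75q = 142.25 + 0.3q → q_m = 53.3333.
Price p_m = 198.25 − 0.375·53.3333 = 178.25; MC(q_m) = 142.25 + 0.3·53.3333 = 158.25.
Competitive q* = 82.963, so Δq = 29.6297; wedge = 178.25 − 158.25 = 20.
DWL = ½ × 29.6297 × 20 = €296.30.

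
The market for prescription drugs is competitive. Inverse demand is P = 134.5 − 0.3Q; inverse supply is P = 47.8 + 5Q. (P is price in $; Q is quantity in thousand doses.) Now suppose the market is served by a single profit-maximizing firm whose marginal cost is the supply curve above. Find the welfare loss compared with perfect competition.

$2.04 thousand

Competitive equilibrium: 134.5 − 0.3Q = 47.8 + 5Q → Q* = 16.3585, P* = 129.5925.
Marginal revenue: MR = 134.5 − 0.6Q. Set MR = MC: 134.5 − 0.6Q = 47.8 + 5Q → Q_m = 15.4821.
Price P_m = 134.5 − 0.3·15.4821 = 129.8554; MC(Q_m) = 47.8 + 5·15.4821 = 125.2105.
Competitive Q* = 16.3585, so ΔQ = 0.8764; wedge = 129.8554 − 125.2105 = 4.6449.
Deadweight loss = ½ × 0.8764 × 4.6449 = $2.04 thousand.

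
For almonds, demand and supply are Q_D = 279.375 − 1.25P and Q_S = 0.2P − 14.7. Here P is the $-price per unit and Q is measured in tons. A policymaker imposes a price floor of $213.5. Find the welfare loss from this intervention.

$517.78

In inverse form: demand P = 223.5 − 0.8Q, supply P = 73.5 + 5Q.
Competitive equilibrium: 223.5 − 0.8Q = 73.5 + 5Q → Q* = 25.8621, P* = 202.8103.
At the floor P = 213.5, quantity demanded = (223.5 − 213.5)/0.8 = 12.5.
Sellers' marginal cost at Q' = 12.5: 73.5 + 5·12.5 = 136.
ΔQ = 25.8621 − 12.5 = 13.3621; wedge = 213.5 − 136 = 77.5.
The triangle = ½ × 13.3621 × 77.5 = $517.78.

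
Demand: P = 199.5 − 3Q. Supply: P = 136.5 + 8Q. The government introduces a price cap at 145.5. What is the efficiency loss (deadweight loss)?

116.50

Competitive equilibrium: 199.5 − 3Q = 136.5 + 8Q → Q* = 5.7273, P* = 182.3182.
At the ceiling P = 145.5, quantity supplied = (145.5 − 136.5)/8 = 1.125.
Willingness to pay at Q' = 1.125: 199.5 − 3·1.125 = 196.125.
ΔQ = 5.7273 − 1.125 = 4.6023; wedge = 196.125 − 145.5 = 50.625.
Welfare loss = ½ × 4.6023 × 50.625 = 116.50.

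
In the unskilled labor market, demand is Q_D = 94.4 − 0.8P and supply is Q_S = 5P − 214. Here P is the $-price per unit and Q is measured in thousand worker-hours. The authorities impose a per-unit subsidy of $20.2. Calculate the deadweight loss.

In inverse form: demand P = 118 − 1.25Q, supply P = 42.8 + 0.2Q.
Competitive equilibrium: 118 − 1.25Q = 42.8 + 0.2Q → Q* = 51.8621, P* = 53.1724.
The subsidy lowers effective supply by 20.2: P = 22.6 + 0.2Q.
New quantity: 118 − 1.25Q = 22.6 + 0.2Q → Q' = 65.7931.
Overproduction ΔQ = 65.7931 − 51.8621 = 13.931; wedge = subsidy = 20.2.
DWL = ½ × 13.931 × 20.2 = $140.70 thousand.

$140.70 thousand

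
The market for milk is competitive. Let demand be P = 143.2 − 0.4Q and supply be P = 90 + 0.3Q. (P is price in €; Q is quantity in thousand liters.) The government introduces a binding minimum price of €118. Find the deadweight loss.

€59.15 thousand

Competitive equilibrium: 143.2 − 0.4Q = 90 + 0.3Q → Q* = 76, P* = 112.8.
At the floor P = 118, quantity demanded = (143.2 − 118)/0.4 = 63.
Sellers' marginal cost at Q' = 63: 90 + 0.3·63 = 108.9.
ΔQ = 76 − 63 = 13; wedge = 118 − 108.9 = 9.1.
DWL = ½ × 13 × 9.1 = €59.15 thousand.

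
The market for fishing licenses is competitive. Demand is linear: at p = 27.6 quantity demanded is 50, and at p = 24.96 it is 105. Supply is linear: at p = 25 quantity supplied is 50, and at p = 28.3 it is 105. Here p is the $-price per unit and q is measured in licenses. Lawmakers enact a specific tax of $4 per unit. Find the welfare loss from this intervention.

Demand slope = (24.96 − 27.6)/(105 − 50) = −0.048, so p = 30 − 0.048q.
Supply slope = (28.3 − 25)/(105 − 50) = 0.06, so p = 22 + 0.06q.
Competitive equilibrium: 30 − 0.048q = 22 + 0.06q → q* = 74.0741, p* = 26.4444.
With the tax, the buyer price exceeds the seller price by 4: (30 − 0.048q) − (22 + 0.06q) = 4 → q' = 37.037.
Δq = 74.0741 − 37.037 = 37.0371; the wedge equals the tax, 4.
The triangle = ½ × 37.0371 × 4 = $74.07.

$74.07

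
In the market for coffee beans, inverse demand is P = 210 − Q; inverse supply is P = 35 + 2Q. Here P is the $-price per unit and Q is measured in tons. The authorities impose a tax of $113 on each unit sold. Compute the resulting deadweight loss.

Competitive equilibrium: 210 − Q = 35 + 2Q → Q* = 58.33333, P* = 151.66667.
With the tax, the buyer price exceeds the seller price by 113: (210 − Q) − (35 + 2Q) = 113 → Q' = 20.66667.
ΔQ = 58.33333 − 20.66667 = 37.66666; the wedge equals the tax, 113.
The triangle = ½ × 37.66666 × 113 = $2128.17.

$2128.17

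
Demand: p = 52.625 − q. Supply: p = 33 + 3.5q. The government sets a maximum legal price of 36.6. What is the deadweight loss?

24.99

Competitive equilibrium: 52.625 − q = 33 + 3.5q → q* = 4.3611, p* = 48.2639.
At the ceiling p = 36.6, quantity supplied = (36.6 − 33)/3.5 = 1.0286.
Willingness to pay at q' = 1.0286: 52.625 − 1·1.0286 = 51.5964.
Δq = 4.3611 − 1.0286 = 3.3325; wedge = 51.5964 − 36.6 = 14.9964.
Welfare loss = ½ × 3.3325 × 14.9964 = 24.99.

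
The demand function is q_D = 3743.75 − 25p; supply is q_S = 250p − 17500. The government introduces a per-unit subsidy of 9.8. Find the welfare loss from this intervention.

In inverse form: demand p = 149.75 − 0.04q, supply p = 70 + 0.004q.
Competitive equilibrium: 149.75 − 0.04q = 70 + 0.004q → q* = 1812.5, p* = 77.25.
The subsidy lowers effective supply by 9.8: p = 60.2 + 0.004q.
New quantity: 149.75 − 0.04q = 60.2 + 0.004q → q' = 2035.2273.
Overproduction Δq = 2035.2273 − 1812.5 = 222.7273; wedge = subsidy = 9.8.
Deadweight loss = ½ × 222.7273 × 9.8 = 1091.36.

1091.36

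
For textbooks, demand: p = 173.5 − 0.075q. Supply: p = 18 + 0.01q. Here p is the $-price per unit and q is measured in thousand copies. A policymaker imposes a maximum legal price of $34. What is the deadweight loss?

Competitive equilibrium: 173.5 − 0.075q = 18 + 0.01q → q* = 1829.41176, p* = 36.29412.
At the ceiling p = 34, quantity supplied = (34 − 18)/0.01 = 1600.
Willingness to pay at q' = 1600: 173.5 − 0.075·1600 = 53.5.
Δq = 1829.41176 − 1600 = 229.41176; wedge = 53.5 − 34 = 19.5.
The triangle = ½ × 229.41176 × 19.5 = $2236.76 thousand.

$2236.76 thousand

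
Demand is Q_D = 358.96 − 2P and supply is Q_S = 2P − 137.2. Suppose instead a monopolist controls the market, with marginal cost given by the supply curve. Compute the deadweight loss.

In inverse form: demand P = 179.48 − 0.5Q, supply P = 68.6 + 0.5Q.
Competitive equilibrium: 179.48 − 0.5Q = 68.6 + 0.5Q → Q* = 110.88, P* = 124.04.
Marginal revenue: MR = 179.48 − Q. Set MR = MC: 179.48 − Q = 68.6 + 0.5Q → Q_m = 73.92.
Price P_m = 179.48 − 0.5·73.92 = 142.52; MC(Q_m) = 68.6 + 0.5·73.92 = 105.56.
Competitive Q* = 110.88, so ΔQ = 36.96; wedge = 142.52 − 105.56 = 36.96.
The triangle = ½ × 36.96 × 36.96 = 683.02.

683.02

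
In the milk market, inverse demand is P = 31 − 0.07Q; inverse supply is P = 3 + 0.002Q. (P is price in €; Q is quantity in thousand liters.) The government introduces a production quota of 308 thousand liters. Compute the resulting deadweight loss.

€235.55 thousand

Competitive equilibrium: 31 − 0.07Q = 3 + 0.002Q → Q* = 388.8889, P* = 3.7778.
At Q = 308: demand price = 31 − 0.07·308 = 9.44; supply price = 3 + 0.002·308 = 3.616.
ΔQ = 388.8889 − 308 = 80.8889; wedge = 9.44 − 3.616 = 5.824.
Deadweight loss = ½ × 80.8889 × 5.824 = €235.55 thousand.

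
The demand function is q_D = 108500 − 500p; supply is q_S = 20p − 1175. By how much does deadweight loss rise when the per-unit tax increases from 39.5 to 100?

81151.44

In inverse form: demand p = 217 − 0.002q, supply p = 58.75 + 0.05q.
Competitive equilibrium: 217 − 0.002q = 58.75 + 0.05q → q* = 3043.2692, p* = 210.9135.
For a per-unit tax t: Δq = t/0.052, so DWL = ½·t·(t/0.052) = t²/0.104.
At t = 39.5: DWL = 15002.404. At t = 100: DWL = 96153.846.
Increase = 96153.846 − 15002.404 = 81151.44.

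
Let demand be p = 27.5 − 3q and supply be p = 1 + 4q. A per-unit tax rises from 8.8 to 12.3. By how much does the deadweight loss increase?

5.275

Competitive equilibrium: 27.5 − 3q = 1 + 4q → q* = 3.7857, p* = 16.1429.
For a per-unit tax t: Δq = t/7, so DWL = ½·t·(t/7) = t²/14.
At t = 8.8: DWL = 5.531. At t = 12.3: DWL = 10.806.
Increase = 10.806 − 5.531 = 5.275.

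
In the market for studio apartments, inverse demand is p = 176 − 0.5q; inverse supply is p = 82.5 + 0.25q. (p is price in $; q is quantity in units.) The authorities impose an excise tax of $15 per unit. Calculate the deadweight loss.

$150

Competitive equilibrium: 176 − 0.5q = 82.5 + 0.25q → q* = 124.6667, p* = 113.6667.
With the tax, the buyer price exceeds the seller price by 15: (176 − 0.5q) − (82.5 + 0.25q) = 15 → q' = 104.6667.
Δq = 124.6667 − 104.6667 = 20; the wedge equals the tax, 15.
Welfare loss = ½ × 20 × 15 = $150.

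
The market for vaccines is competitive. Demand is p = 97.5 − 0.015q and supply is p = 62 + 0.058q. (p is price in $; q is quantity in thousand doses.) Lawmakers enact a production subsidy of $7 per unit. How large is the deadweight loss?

Competitive equilibrium: 97.5 − 0.015q = 62 + 0.058q → q* = 486.3014, p* = 90.2055.
The subsidy lowers effective supply by 7: p = 55 + 0.058q.
New quantity: 97.5 − 0.015q = 55 + 0.058q → q' = 582.1918.
Overproduction Δq = 582.1918 − 486.3014 = 95.8904; wedge = subsidy = 7.
Deadweight loss = ½ × 95.8904 × 7 = $335.62 thousand.

$335.62 thousand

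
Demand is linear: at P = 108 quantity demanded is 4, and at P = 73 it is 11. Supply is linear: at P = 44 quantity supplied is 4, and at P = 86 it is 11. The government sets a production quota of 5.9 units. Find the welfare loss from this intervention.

84.44

Demand slope = (73 − 108)/(11 − 4) = −5, so P = 128 − 5Q.
Supply slope = (86 − 44)/(11 − 4) = 6, so P = 20 + 6Q.
Competitive equilibrium: 128 − 5Q = 20 + 6Q → Q* = 9.8182, P* = 78.9091.
At Q = 5.9: demand price = 128 − 5·5.9 = 98.5; supply price = 20 + 6·5.9 = 55.4.
ΔQ = 9.8182 − 5.9 = 3.9182; wedge = 98.5 − 55.4 = 43.1.
Deadweight loss = ½ × 3.9182 × 43.1 = 84.44.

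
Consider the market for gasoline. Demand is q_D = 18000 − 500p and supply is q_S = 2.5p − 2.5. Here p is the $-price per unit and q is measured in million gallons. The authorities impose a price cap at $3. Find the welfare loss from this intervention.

$1353.66 million

In inverse form: demand p = 36 − 0.002q, supply p = 1 + 0.4q.
Competitive equilibrium: 36 − 0.002q = 1 + 0.4q → q* = 87.0647, p* = 35.8259.
At the ceiling p = 3, quantity supplied = (3 − 1)/0.4 = 5.
Willingness to pay at q' = 5: 36 − 0.002·5 = 35.99.
Δq = 87.0647 − 5 = 82.0647; wedge = 35.99 − 3 = 32.99.
DWL = ½ × 82.0647 × 32.99 = $1353.66 million.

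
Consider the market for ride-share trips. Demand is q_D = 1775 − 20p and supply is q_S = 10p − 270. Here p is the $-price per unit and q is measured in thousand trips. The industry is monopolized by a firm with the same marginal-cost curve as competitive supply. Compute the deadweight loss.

In inverse form: demand p = 88.75 − 0.05q, supply p = 27 + 0.1q.
Competitive equilibrium: 88.75 − 0.05q = 27 + 0.1q → q* = 411.6667, p* = 68.1667.
Marginal revenue: MR = 88.75 − 0.1q. Set MR = MC: 88.75 − 0.1q = 27 + 0.1q → q_m = 308.75.
Price p_m = 88.75 − 0.05·308.75 = 73.3125; MC(q_m) = 27 + 0.1·308.75 = 57.875.
Competitive q* = 411.6667, so Δq = 102.9167; wedge = 73.3125 − 57.875 = 15.4375.
Deadweight loss = ½ × 102.9167 × 15.4375 = $794.39 thousand.

$794.39 thousand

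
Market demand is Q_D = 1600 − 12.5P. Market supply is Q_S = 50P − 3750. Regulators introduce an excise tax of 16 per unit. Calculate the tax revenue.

In inverse form: demand P = 128 − 0.08Q, supply P = 75 + 0.02Q.
Competitive equilibrium: 128 − 0.08Q = 75 + 0.02Q → Q* = 530, P* = 85.6.
With the tax, the buyer price exceeds the seller price by 16: (128 − 0.08Q) − (75 + 0.02Q) = 16 → Q' = 370.
Tax revenue = 16 × 370 = 5920.

5920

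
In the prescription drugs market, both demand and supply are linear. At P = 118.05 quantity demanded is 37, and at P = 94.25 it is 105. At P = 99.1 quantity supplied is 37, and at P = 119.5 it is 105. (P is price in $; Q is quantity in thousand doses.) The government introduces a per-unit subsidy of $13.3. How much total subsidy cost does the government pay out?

$1151.98 thousand

Demand slope = (94.25 − 118.05)/(105 − 37) = −0.35, so P = 131 − 0.35Q.
Supply slope = (119.5 − 99.1)/(105 − 37) = 0.3, so P = 88 + 0.3Q.
Competitive equilibrium: 131 − 0.35Q = 88 + 0.3Q → Q* = 66.1538, P* = 107.8462.
The subsidy lowers effective supply by 13.3: P = 74.7 + 0.3Q.
New quantity: 131 − 0.35Q = 74.7 + 0.3Q → Q' = 86.6154.
Total subsidy cost = 13.3 × 86.6154 = $1151.98 thousand.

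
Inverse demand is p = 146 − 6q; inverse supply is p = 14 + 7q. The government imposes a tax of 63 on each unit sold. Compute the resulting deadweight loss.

Competitive equilibrium: 146 − 6q = 14 + 7q → q* = 10.1538, p* = 85.0769.
With the tax, the buyer price exceeds the seller price by 63: (146 − 6q) − (14 + 7q) = 63 → q' = 5.3077.
Δq = 10.1538 − 5.3077 = 4.8461; the wedge equals the tax, 63.
Deadweight loss = ½ × 4.8461 × 63 = 152.65.

152.65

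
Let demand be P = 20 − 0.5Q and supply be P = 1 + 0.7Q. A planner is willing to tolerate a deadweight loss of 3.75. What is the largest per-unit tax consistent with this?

3

Competitive equilibrium: 20 − 0.5Q = 1 + 0.7Q → Q* = 15.8333, P* = 12.0833.
A tax t gives ΔQ = t/1.2 and wedge t, so DWL = t²/2.4.
t²/2.4 = 3.75 → t² = 9 → t = 3.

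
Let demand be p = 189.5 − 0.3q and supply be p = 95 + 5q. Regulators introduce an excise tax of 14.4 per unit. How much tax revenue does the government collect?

Competitive equilibrium: 189.5 − 0.3q = 95 + 5q → q* = 17.8302, p* = 184.1509.
With the tax, the buyer price exceeds the seller price by 14.4: (189.5 − 0.3q) − (95 + 5q) = 14.4 → q' = 15.1132.
Tax revenue = 14.4 × 15.1132 = 217.63.

217.63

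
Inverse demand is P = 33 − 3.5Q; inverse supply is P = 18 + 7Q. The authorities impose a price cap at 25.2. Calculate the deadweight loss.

0.84

Competitive equilibrium: 33 − 3.5Q = 18 + 7Q → Q* = 1.4286, P* = 28.
At the ceiling P = 25.2, quantity supplied = (25.2 − 18)/7 = 1.0286.
Willingness to pay at Q' = 1.0286: 33 − 3.5·1.0286 = 29.3999.
ΔQ = 1.4286 − 1.0286 = 0.4; wedge = 29.3999 − 25.2 = 4.1999.
Welfare loss = ½ × 0.4 × 4.1999 = 0.84.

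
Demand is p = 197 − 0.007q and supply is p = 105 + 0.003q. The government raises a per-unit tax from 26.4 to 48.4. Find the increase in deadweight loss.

82280

Competitive equilibrium: 197 − 0.007q = 105 + 0.003q → q* = 9200, p* = 132.6.
For a per-unit tax t: Δq = t/0.01, so DWL = ½·t·(t/0.01) = t²/0.02.
At t = 26.4: DWL = 34848. At t = 48.4: DWL = 117128.
Increase = 117128 − 34848 = 82280.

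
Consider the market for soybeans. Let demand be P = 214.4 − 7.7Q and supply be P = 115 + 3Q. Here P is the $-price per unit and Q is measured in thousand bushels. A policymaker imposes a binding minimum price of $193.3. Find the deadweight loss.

Competitive equilibrium: 214.4 − 7.7Q = 115 + 3Q → Q* = 9.2897, P* = 142.8692.
At the floor P = 193.3, quantity demanded = (214.4 − 193.3)/7.7 = 2.7403.
Sellers' marginal cost at Q' = 2.7403: 115 + 3·2.7403 = 123.2209.
ΔQ = 9.2897 − 2.7403 = 6.5494; wedge = 193.3 − 123.2209 = 70.0791.
DWL = ½ × 6.5494 × 70.0791 = $229.49 thousand.

$229.49 thousand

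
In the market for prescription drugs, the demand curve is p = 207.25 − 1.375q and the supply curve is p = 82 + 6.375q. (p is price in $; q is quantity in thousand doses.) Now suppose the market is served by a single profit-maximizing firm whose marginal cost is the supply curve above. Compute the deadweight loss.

Competitive equilibrium: 207.25 − 1.375q = 82 + 6.375q → q* = 16.1613, p* = 185.0282.
Marginal revenue: MR = 207.25 − 2.75q. Set MR = MC: 207.25 − 2.75q = 82 + 6.375q → q_m = 13.726.
Price p_m = 207.25 − 1.375·13.726 = 188.3768; MC(q_m) = 82 + 6.375·13.726 = 169.5033.
Competitive q* = 16.1613, so Δq = 2.4353; wedge = 188.3768 − 169.5033 = 18.8735.
DWL = ½ × 2.4353 × 18.8735 = $22.98 thousand.

$22.98 thousand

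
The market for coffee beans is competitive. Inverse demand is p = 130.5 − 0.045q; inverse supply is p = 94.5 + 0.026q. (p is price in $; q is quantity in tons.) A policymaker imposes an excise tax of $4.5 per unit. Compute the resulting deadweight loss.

Competitive equilibrium: 130.5 − 0.045q = 94.5 + 0.026q → q* = 507.0423, p* = 107.6831.
With the tax, the buyer price exceeds the seller price by 4.5: (130.5 − 0.045q) − (94.5 + 0.026q) = 4.5 → q' = 443.662.
Δq = 507.0423 − 443.662 = 63.3803; the wedge equals the tax, 4.5.
Deadweight loss = ½ × 63.3803 × 4.5 = $142.61.

$142.61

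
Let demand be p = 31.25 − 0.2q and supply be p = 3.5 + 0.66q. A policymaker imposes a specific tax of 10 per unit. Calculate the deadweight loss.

58.14

Competitive equilibrium: 31.25 − 0.2q = 3.5 + 0.66q → q* = 32.2674, p* = 24.7965.
With the tax, the buyer price exceeds the seller price by 10: (31.25 − 0.2q) − (3.5 + 0.66q) = 10 → q' = 20.6395.
Δq = 32.2674 − 20.6395 = 11.6279; the wedge equals the tax, 10.
The triangle = ½ × 11.6279 × 10 = 58.14.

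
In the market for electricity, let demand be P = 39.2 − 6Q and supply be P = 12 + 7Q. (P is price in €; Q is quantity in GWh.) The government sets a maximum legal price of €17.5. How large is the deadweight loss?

€11.10

Competitive equilibrium: 39.2 − 6Q = 12 + 7Q → Q* = 2.0923, P* = 26.6462.
At the ceiling P = 17.5, quantity supplied = (17.5 − 12)/7 = 0.7857.
Willingness to pay at Q' = 0.7857: 39.2 − 6·0.7857 = 34.4858.
ΔQ = 2.0923 − 0.7857 = 1.3066; wedge = 34.4858 − 17.5 = 16.9858.
Deadweight loss = ½ × 1.3066 × 16.9858 = €11.10.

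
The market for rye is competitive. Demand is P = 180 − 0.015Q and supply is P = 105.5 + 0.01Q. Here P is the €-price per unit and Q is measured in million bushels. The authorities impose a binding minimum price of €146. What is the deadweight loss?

Competitive equilibrium: 180 − 0.015Q = 105.5 + 0.01Q → Q* = 2980, P* = 135.3.
At the floor P = 146, quantity demanded = (180 − 146)/0.015 = 2266.666667.
Sellers' marginal cost at Q' = 2266.666667: 105.5 + 0.01·2266.666667 = 128.166667.
ΔQ = 2980 − 2266.666667 = 713.333333; wedge = 146 − 128.166667 = 17.833333.
DWL = ½ × 713.333333 × 17.833333 = €6360.56 million.

€6360.56 million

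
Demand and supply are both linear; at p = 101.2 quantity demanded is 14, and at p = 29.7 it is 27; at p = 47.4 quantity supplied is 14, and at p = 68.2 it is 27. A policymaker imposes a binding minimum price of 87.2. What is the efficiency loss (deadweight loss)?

Demand slope = (29.7 − 101.2)/(27 − 14) = −5.5, so p = 178.2 − 5.5q.
Supply slope = (68.2 − 47.4)/(27 − 14) = 1.6, so p = 25 + 1.6q.
Competitive equilibrium: 178.2 − 5.5q = 25 + 1.6q → q* = 21.5775, p* = 59.5239.
At the floor p = 87.2, quantity demanded = (178.2 − 87.2)/5.5 = 16.5455.
Sellers' marginal cost at q' = 16.5455: 25 + 1.6·16.5455 = 51.4728.
Δq = 21.5775 − 16.5455 = 5.032; wedge = 87.2 − 51.4728 = 35.7272.
DWL = ½ × 5.032 × 35.7272 = 89.89.

89.89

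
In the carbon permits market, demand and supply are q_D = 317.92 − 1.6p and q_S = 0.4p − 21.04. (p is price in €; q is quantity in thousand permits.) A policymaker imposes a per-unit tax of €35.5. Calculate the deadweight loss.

€201.64 thousand

In inverse form: demand p = 198.7 − 0.625q, supply p = 52.6 + 2.5q.
Competitive equilibrium: 198.7 − 0.625q = 52.6 + 2.5q → q* = 46.752, p* = 169.48.
With the tax, the buyer price exceeds the seller price by 35.5: (198.7 − 0.625q) − (52.6 + 2.5q) = 35.5 → q' = 35.392.
Δq = 46.752 − 35.392 = 11.36; the wedge equals the tax, 35.5.
The triangle = ½ × 11.36 × 35.5 = €201.64 thousand.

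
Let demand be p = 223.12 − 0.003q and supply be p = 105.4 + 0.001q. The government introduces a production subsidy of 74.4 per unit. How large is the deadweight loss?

Competitive equilibrium: 223.12 − 0.003q = 105.4 + 0.001q → q* = 29430, p* = 134.83.
The subsidy lowers effective supply by 74.4: p = 31 + 0.001q.
New quantity: 223.12 − 0.003q = 31 + 0.001q → q' = 48030.
Overproduction Δq = 48030 − 29430 = 18600; wedge = subsidy = 74.4.
The triangle = ½ × 18600 × 74.4 = 691920.

691920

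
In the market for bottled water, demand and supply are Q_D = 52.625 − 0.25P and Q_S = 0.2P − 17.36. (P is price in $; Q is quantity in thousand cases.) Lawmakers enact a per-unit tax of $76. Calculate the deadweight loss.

In inverse form: demand P = 210.5 − 4Q, supply P = 86.8 + 5Q.
Competitive equilibrium: 210.5 − 4Q = 86.8 + 5Q → Q* = 13.7444, P* = 155.5222.
With the tax, the buyer price exceeds the seller price by 76: (210.5 − 4Q) − (86.8 + 5Q) = 76 → Q' = 5.3.
ΔQ = 13.7444 − 5.3 = 8.4444; the wedge equals the tax, 76.
Welfare loss = ½ × 8.4444 × 76 = $320.89 thousand.

$320.89 thousand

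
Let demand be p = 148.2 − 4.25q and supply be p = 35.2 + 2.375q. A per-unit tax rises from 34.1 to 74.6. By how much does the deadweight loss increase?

Competitive equilibrium: 148.2 − 4.25q = 35.2 + 2.375q → q* = 17.0566, p* = 75.7094.
For a per-unit tax t: Δq = t/6.625, so DWL = ½·t·(t/6.625) = t²/13.25.
At t = 34.1: DWL = 87.759. At t = 74.6: DWL = 420.012.
Increase = 420.012 − 87.759 = 332.25.

332.25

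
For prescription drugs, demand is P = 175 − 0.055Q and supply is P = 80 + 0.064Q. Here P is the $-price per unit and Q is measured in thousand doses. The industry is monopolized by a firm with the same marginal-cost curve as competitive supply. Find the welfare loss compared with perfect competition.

Competitive equilibrium: 175 − 0.055Q = 80 + 0.064Q → Q* = 798.31933, P* = 131.09244.
Marginal revenue: MR = 175 − 0.11Q. Set MR = MC: 175 − 0.11Q = 80 + 0.064Q → Q_m = 545.97701.
Price P_m = 175 − 0.055·545.97701 = 144.97126; MC(Q_m) = 80 + 0.064·545.97701 = 114.94253.
Competitive Q* = 798.31933, so ΔQ = 252.34232; wedge = 144.97126 − 114.94253 = 30.02873.
Welfare loss = ½ × 252.34232 × 30.02873 = $3788.76 thousand.

$3788.76 thousand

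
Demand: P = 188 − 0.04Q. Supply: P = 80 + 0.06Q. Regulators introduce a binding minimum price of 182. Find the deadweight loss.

43245

Competitive equilibrium: 188 − 0.04Q = 80 + 0.06Q → Q* = 1080, P* = 144.8.
At the floor P = 182, quantity demanded = (188 − 182)/0.04 = 150.
Sellers' marginal cost at Q' = 150: 80 + 0.06·150 = 89.
ΔQ = 1080 − 150 = 930; wedge = 182 − 89 = 93.
Deadweight loss = ½ × 930 × 93 = 43245.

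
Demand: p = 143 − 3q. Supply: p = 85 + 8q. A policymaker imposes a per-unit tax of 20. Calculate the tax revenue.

69.09

Competitive equilibrium: 143 − 3q = 85 + 8q → q* = 5.2727, p* = 127.1818.
With the tax, the buyer price exceeds the seller price by 20: (143 − 3q) − (85 + 8q) = 20 → q' = 3.4545.
Tax revenue = 20 × 3.4545 = 69.09.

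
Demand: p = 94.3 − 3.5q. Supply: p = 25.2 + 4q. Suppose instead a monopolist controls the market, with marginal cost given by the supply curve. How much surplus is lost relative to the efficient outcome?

32.23

Competitive equilibrium: 94.3 − 3.5q = 25.2 + 4q → q* = 9.2133, p* = 62.0533.
Marginal revenue: MR = 94.3 − 7q. Set MR = MC: 94.3 − 7q = 25.2 + 4q → q_m = 6.2818.
Price p_m = 94.3 − 3.5·6.2818 = 72.3137; MC(q_m) = 25.2 + 4·6.2818 = 50.3272.
Competitive q* = 9.2133, so Δq = 2.9315; wedge = 72.3137 − 50.3272 = 21.9865.
Welfare loss = ½ × 2.9315 × 21.9865 = 32.23.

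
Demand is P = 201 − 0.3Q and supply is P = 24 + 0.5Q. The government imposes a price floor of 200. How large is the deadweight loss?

Competitive equilibrium: 201 − 0.3Q = 24 + 0.5Q → Q* = 221.25, P* = 134.625.
At the floor P = 200, quantity demanded = (201 − 200)/0.3 = 3.3333.
Sellers' marginal cost at Q' = 3.3333: 24 + 0.5·3.3333 = 25.6667.
ΔQ = 221.25 − 3.3333 = 217.9167; wedge = 200 − 25.6667 = 174.3333.
The triangle = ½ × 217.9167 × 174.3333 = 18995.07.

18995.07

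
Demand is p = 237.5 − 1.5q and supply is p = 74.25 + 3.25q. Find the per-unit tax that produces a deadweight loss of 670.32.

79.8

Competitive equilibrium: 237.5 − 1.5q = 74.25 + 3.25q → q* = 34.3684, p* = 185.9474.
A tax t gives Δq = t/4.75 and wedge t, so DWL = t²/9.5.
t²/9.5 = 670.32 → t² = 6368.04 → t = 79.8.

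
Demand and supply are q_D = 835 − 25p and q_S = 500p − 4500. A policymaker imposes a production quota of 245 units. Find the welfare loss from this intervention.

2370.14

In inverse form: demand p = 33.4 − 0.04q, supply p = 9 + 0.002q.
Competitive equilibrium: 33.4 − 0.04q = 9 + 0.002q → q* = 580.9524, p* = 10.1619.
At q = 245: demand price = 33.4 − 0.04·245 = 23.6; supply price = 9 + 0.002·245 = 9.49.
Δq = 580.9524 − 245 = 335.9524; wedge = 23.6 − 9.49 = 14.11.
The triangle = ½ × 335.9524 × 14.11 = 2370.14.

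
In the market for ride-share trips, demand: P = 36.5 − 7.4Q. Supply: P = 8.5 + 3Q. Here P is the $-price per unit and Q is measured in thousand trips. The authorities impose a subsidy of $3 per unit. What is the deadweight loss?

$0.43 thousand

Competitive equilibrium: 36.5 − 7.4Q = 8.5 + 3Q → Q* = 2.6923, P* = 16.5769.
The subsidy lowers effective supply by 3: P = 5.5 + 3Q.
New quantity: 36.5 − 7.4Q = 5.5 + 3Q → Q' = 2.9808.
Overproduction ΔQ = 2.9808 − 2.6923 = 0.2885; wedge = subsidy = 3.
Deadweight loss = ½ × 0.2885 × 3 = $0.43 thousand.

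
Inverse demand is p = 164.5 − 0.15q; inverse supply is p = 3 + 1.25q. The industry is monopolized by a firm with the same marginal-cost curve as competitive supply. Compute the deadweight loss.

Competitive equilibrium: 164.5 − 0.15q = 3 + 1.25q → q* = 115.3571, p* = 147.1964.
Marginal revenue: MR = 164.5 − 0.3q. Set MR = MC: 164.5 − 0.3q = 3 + 1.25q → q_m = 104.1935.
Price p_m = 164.5 − 0.15·104.1935 = 148.871; MC(q_m) = 3 + 1.25·104.1935 = 133.2419.
Competitive q* = 115.3571, so Δq = 11.1636; wedge = 148.871 − 133.2419 = 15.6291.
DWL = ½ × 11.1636 × 15.6291 = 87.24.

87.24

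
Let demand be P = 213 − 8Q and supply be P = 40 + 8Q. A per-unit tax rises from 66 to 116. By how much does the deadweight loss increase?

Competitive equilibrium: 213 − 8Q = 40 + 8Q → Q* = 10.8125, P* = 126.5.
For a per-unit tax t: ΔQ = t/16, so DWL = ½·t·(t/16) = t²/32.
At t = 66: DWL = 136.125. At t = 116: DWL = 420.5.
Increase = 420.5 − 136.125 = 284.375.

284.375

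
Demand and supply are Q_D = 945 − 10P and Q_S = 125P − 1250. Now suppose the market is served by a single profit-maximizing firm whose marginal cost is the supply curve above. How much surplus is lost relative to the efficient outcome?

In inverse form: demand P = 94.5 − 0.1Q, supply P = 10 + 0.008Q.
Competitive equilibrium: 94.5 − 0.1Q = 10 + 0.008Q → Q* = 782.4074, P* = 16.2593.
Marginal revenue: MR = 94.5 − 0.2Q. Set MR = MC: 94.5 − 0.2Q = 10 + 0.008Q → Q_m = 406.25.
Price P_m = 94.5 − 0.1·406.25 = 53.875; MC(Q_m) = 10 + 0.008·406.25 = 13.25.
Competitive Q* = 782.4074, so ΔQ = 376.1574; wedge = 53.875 − 13.25 = 40.625.
DWL = ½ × 376.1574 × 40.625 = 7640.70.

7640.70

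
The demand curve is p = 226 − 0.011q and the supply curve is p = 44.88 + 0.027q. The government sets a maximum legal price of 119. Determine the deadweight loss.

Competitive equilibrium: 226 − 0.011q = 44.88 + 0.027q → q* = 4766.31579, p* = 173.57053.
At the ceiling p = 119, quantity supplied = (119 − 44.88)/0.027 = 2745.18519.
Willingness to pay at q' = 2745.18519: 226 − 0.011·2745.18519 = 195.80296.
Δq = 4766.31579 − 2745.18519 = 2021.1306; wedge = 195.80296 − 119 = 76.80296.
Welfare loss = ½ × 2021.1306 × 76.80296 = 77614.41.

77614.41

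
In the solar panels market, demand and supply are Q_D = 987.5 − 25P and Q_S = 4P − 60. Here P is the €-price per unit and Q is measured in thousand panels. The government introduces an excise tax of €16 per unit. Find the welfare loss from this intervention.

In inverse form: demand P = 39.5 − 0.04Q, supply P = 15 + 0.25Q.
Competitive equilibrium: 39.5 − 0.04Q = 15 + 0.25Q → Q* = 84.4828, P* = 36.1207.
With the tax, the buyer price exceeds the seller price by 16: (39.5 − 0.04Q) − (15 + 0.25Q) = 16 → Q' = 29.3103.
ΔQ = 84.4828 − 29.3103 = 55.1725; the wedge equals the tax, 16.
Welfare loss = ½ × 55.1725 × 16 = €441.38 thousand.

€441.38 thousand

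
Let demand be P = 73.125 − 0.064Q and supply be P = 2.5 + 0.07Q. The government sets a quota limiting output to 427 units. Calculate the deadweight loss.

Competitive equilibrium: 73.125 − 0.064Q = 2.5 + 0.07Q → Q* = 527.0522, P* = 39.3937.
At Q = 427: demand price = 73.125 − 0.064·427 = 45.797; supply price = 2.5 + 0.07·427 = 32.39.
ΔQ = 527.0522 − 427 = 100.0522; wedge = 45.797 − 32.39 = 13.407.
The triangle = ½ × 100.0522 × 13.407 = 670.70.

670.70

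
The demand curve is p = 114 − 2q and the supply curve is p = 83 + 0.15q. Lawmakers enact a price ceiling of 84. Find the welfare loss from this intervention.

64.60

Competitive equilibrium: 114 − 2q = 83 + 0.15q → q* = 14.4186, p* = 85.1628.
At the ceiling p = 84, quantity supplied = (84 − 83)/0.15 = 6.6667.
Willingness to pay at q' = 6.6667: 114 − 2·6.6667 = 100.6666.
Δq = 14.4186 − 6.6667 = 7.7519; wedge = 100.6666 − 84 = 16.6666.
Welfare loss = ½ × 7.7519 × 16.6666 = 64.60.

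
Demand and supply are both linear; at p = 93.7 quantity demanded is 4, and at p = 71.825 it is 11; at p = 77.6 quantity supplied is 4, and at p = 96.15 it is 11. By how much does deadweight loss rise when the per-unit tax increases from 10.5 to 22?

32.36

Demand slope = (71.825 − 93.7)/(11 − 4) = −3.125, so p = 106.2 − 3.125q.
Supply slope = (96.15 − 77.6)/(11 − 4) = 2.65, so p = 67 + 2.65q.
Competitive equilibrium: 106.2 − 3.125q = 67 + 2.65q → q* = 6.7879, p* = 84.9879.
For a per-unit tax t: Δq = t/5.775, so DWL = ½·t·(t/5.775) = t²/11.55.
At t = 10.5: DWL = 9.545. At t = 22: DWL = 41.905.
Increase = 41.905 − 9.545 = 32.36.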